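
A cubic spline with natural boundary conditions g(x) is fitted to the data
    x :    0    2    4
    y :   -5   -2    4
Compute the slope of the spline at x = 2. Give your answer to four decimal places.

2.2500

Let M_i = g''(x_i). Step sizes h_i = 2, 2; slopes of the chords Δ_i = (y_(i+1) - y_i)/h_i = 3/2, 3.
  2·M_0 + 8·M_1 + 2·M_2 = 6(Δ_1 - Δ_0) = 9
Natural end conditions: M_0 = M_2 = 0.
Solving: M_0 = 0, M_1 = 9/8, M_2 = 0.
On [2, 4], g'(x) = b_1 + 2c_1·(x - 2) + 3d_1·(x - 2)² with b_1 = Δ_1 - h_1(2M_1 + M_2)/6 = 9/4, c_1 = M_1/2 = 9/16, d_1 = (M_2 - M_1)/(6h_1) = -3/32. So g'(2) = 9/4.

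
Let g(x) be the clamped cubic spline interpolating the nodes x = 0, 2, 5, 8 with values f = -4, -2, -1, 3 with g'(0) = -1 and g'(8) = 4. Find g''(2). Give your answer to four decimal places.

-1.1579

Put M_i = g'' at the i-th knot. Here h = (2, 3, 3) and Δ = (1, 1/3, 4/3), so the interior equations h_(i-1)·M_(i-1) + 2(h_(i-1)+h_i)·M_i + h_i·M_(i+1) = 6(Δ_i − Δ_(i-1)) read
  2·M_0 + 10·M_1 + 3·M_2 = 6(Δ_1 - Δ_0) = -4
  3·M_1 + 12·M_2 + 3·M_3 = 6(Δ_2 - Δ_1) = 6
Clamped end conditions give two more equations: 2h_0·M_0 + h_0·M_1 = 6(Δ_0 - g'(0)) = 12 and h_2·M_2 + 2h_2·M_3 = 6(g'(8) - Δ_2) = 16.
Solving the tridiagonal system: M_0 = 68/19, M_1 = -22/19, M_2 = 8/57, M_3 = 148/57.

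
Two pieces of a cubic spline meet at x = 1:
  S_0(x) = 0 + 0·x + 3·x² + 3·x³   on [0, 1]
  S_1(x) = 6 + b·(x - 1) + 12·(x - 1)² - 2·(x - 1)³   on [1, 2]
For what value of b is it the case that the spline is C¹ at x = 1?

S_0'(x) = 0 + 6·x + 9·x², so S_0'(1) = 15. On the right, S_1'(1) = b, so b = 15.

15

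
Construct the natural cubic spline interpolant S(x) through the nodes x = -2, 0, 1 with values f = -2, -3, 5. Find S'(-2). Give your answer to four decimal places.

Let M_i = S''(x_i). Step sizes h_i = 2, 1; slopes of the chords Δ_i = (y_(i+1) - y_i)/h_i = -1/2, 8.
  2·M_0 + 6·M_1 + 1·M_2 = 6(Δ_1 - Δ_0) = 51
Natural end conditions: M_0 = M_2 = 0.
Solving the tridiagonal system: M_0 = 0, M_1 = 17/2, M_2 = 0.
On [-2, 0], S'(x) = b_0 + 2c_0·(x + 2) + 3d_0·(x + 2)² with b_0 = Δ_0 - h_0(2M_0 + M_1)/6 = -10/3, c_0 = M_0/2 = 0, d_0 = (M_1 - M_0)/(6h_0) = 17/24. So S'(-2) = -10/3.

-3.3333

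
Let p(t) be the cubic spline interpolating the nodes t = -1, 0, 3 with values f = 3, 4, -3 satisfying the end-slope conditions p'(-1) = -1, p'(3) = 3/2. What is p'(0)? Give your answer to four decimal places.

Put M_i = p'' at the i-th knot. Here h = (1, 3) and Δ = (1, -7/3), so the interior equations h_(i-1)·M_(i-1) + 2(h_(i-1)+h_i)·M_i + h_i·M_(i+1) = 6(Δ_i − Δ_(i-1)) read
  1·M_0 + 8·M_1 + 3·M_2 = 6(Δ_1 - Δ_0) = -20
Clamped end conditions give two more equations: 2h_0·M_0 + h_0·M_1 = 6(Δ_0 - p'(-1)) = 12 and h_1·M_1 + 2h_1·M_2 = 6(p'(3) - Δ_1) = 23.
Hence M_0 = 73/8, M_1 = -25/4, M_2 = 167/24.
On [0, 3], p'(t) = b_1 + 2c_1·t + 3d_1·t² with b_1 = Δ_1 - h_1(2M_1 + M_2)/6 = 7/16, c_1 = M_1/2 = -25/8, d_1 = (M_2 - M_1)/(6h_1) = 317/432. So p'(0) = 7/16.

0.4375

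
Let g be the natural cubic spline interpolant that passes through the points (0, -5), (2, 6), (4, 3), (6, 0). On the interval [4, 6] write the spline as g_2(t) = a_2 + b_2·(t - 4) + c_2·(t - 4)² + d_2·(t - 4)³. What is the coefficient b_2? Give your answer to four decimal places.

-2.4333

Write M_i for g''(x_i). With h_i = 2, 2, 2 and divided differences Δ_i = 11/2, -3/2, -3/2, the continuity of g' gives the tridiagonal system
  2·M_0 + 8·M_1 + 2·M_2 = 6(Δ_1 - Δ_0) = -42
  2·M_1 + 8·M_2 + 2·M_3 = 6(Δ_2 - Δ_1) = 0
Natural end conditions: M_0 = M_3 = 0.
Solving: M_0 = 0, M_1 = -28/5, M_2 = 7/5, M_3 = 0.
On [4, 6], with g_2(t) = a_2 + b_2·(t - 4) + c_2·(t - 4)² + d_2·(t - 4)³: c_2 = M_2/2 = 7/10, d_2 = (M_3 - M_2)/(6h_2) = -7/60, b_2 = Δ_2 - h_2(2M_2 + M_3)/6 = -73/30.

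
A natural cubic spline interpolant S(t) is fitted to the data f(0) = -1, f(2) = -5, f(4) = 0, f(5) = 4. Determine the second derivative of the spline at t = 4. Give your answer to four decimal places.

0.4091

Put M_i = S'' at the i-th knot. Here h = (2, 2, 1) and Δ = (-2, 5/2, 4), so the interior equations h_(i-1)·M_(i-1) + 2(h_(i-1)+h_i)·M_i + h_i·M_(i+1) = 6(Δ_i − Δ_(i-1)) read
  2·M_0 + 8·M_1 + 2·M_2 = 6(Δ_1 - Δ_0) = 27
  2·M_1 + 6·M_2 + 1·M_3 = 6(Δ_2 - Δ_1) = 9
Natural end conditions: M_0 = M_3 = 0.
Forward elimination and back-substitution give M_0 = 0, M_1 = 36/11, M_2 = 9/22, M_3 = 0.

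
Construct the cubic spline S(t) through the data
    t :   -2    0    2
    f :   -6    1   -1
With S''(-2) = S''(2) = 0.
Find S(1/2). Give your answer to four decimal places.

With σ_i denoting the second derivative at x_i, h_i = 2, 2, and Δ_i = (y_(i+1) − y_i)/h_i = 7/2, -1:
  2·σ_0 + 8·σ_1 + 2·σ_2 = 6(Δ_1 - Δ_0) = -27
Natural end conditions: σ_0 = σ_2 = 0.
Hence σ_0 = 0, σ_1 = -27/8, σ_2 = 0.
On [0, 2], S(t) = 1 + 5/4·t - 27/16·t² + 9/32·t³.
With t = 1/2: S(1/2) = 317/256.

1.2383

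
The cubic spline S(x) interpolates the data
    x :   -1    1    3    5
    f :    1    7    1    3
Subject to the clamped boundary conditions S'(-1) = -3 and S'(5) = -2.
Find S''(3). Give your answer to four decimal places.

Put σ_i = S'' at the i-th knot. Here h = (2, 2, 2) and Δ = (3, -3, 1), so the interior equations h_(i-1)·σ_(i-1) + 2(h_(i-1)+h_i)·σ_i + h_i·σ_(i+1) = 6(Δ_i − Δ_(i-1)) read
  2·σ_0 + 8·σ_1 + 2·σ_2 = 6(Δ_1 - Δ_0) = -36
  2·σ_1 + 8·σ_2 + 2·σ_3 = 6(Δ_2 - Δ_1) = 24
Clamped end conditions give two more equations: 2h_0·σ_0 + h_0·σ_1 = 6(Δ_0 - S'(-1)) = 36 and h_2·σ_2 + 2h_2·σ_3 = 6(S'(5) - Δ_2) = -18.
Solving: σ_0 = 209/15, σ_1 = -148/15, σ_2 = 113/15, σ_3 = -124/15.

7.5333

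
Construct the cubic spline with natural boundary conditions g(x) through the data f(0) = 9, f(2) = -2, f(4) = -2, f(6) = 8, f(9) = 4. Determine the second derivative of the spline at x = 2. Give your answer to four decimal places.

Let σ_i = g''(x_i). Step sizes h_i = 2, 2, 2, 3; slopes of the chords Δ_i = (y_(i+1) - y_i)/h_i = -11/2, 0, 5, -4/3.
  2·σ_0 + 8·σ_1 + 2·σ_2 = 6(Δ_1 - Δ_0) = 33
  2·σ_1 + 8·σ_2 + 2·σ_3 = 6(Δ_2 - Δ_1) = 30
  2·σ_2 + 10·σ_3 + 3·σ_4 = 6(Δ_3 - Δ_2) = -38
Natural end conditions: σ_0 = σ_4 = 0.
Forward elimination and back-substitution give σ_0 = 0, σ_1 = 439/142, σ_2 = 587/142, σ_3 = -657/142, σ_4 = 0.

3.0915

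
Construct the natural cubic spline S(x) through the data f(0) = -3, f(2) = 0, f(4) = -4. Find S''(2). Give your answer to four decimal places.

-2.6250

With σ_i denoting the second derivative at x_i, h_i = 2, 2, and Δ_i = (y_(i+1) − y_i)/h_i = 3/2, -2:
  2·σ_0 + 8·σ_1 + 2·σ_2 = 6(Δ_1 - Δ_0) = -21
Natural end conditions: σ_0 = σ_2 = 0.
Hence σ_0 = 0, σ_1 = -21/8, σ_2 = 0.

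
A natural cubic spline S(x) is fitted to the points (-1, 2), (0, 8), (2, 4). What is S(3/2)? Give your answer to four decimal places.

With σ_i denoting the second derivative at x_i, h_i = 1, 2, and Δ_i = (y_(i+1) − y_i)/h_i = 6, -2:
  1·σ_0 + 6·σ_1 + 2·σ_2 = 6(Δ_1 - Δ_0) = -48
Natural end conditions: σ_0 = σ_2 = 0.
Hence σ_0 = 0, σ_1 = -8, σ_2 = 0.
On [0, 2], S(x) = 8 + 10/3·x - 4·x² + 2/3·x³.
With x = 3/2: S(3/2) = 25/4.

6.2500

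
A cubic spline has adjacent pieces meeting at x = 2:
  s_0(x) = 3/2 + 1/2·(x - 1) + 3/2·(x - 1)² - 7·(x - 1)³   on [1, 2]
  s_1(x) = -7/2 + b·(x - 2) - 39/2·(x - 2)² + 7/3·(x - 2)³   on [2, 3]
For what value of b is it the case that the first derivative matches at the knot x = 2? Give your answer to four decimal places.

s_0'(x) = 1/2 + 3·(x - 1) - 21·(x - 1)², so s_0'(2) = -35/2. On the right, s_1'(2) = b, so b = -35/2.

-17.5000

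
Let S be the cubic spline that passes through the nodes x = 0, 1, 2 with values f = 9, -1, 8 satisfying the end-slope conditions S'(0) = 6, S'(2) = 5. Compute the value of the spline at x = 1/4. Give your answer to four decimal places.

Put σ_i = S'' at the i-th knot. Here h = (1, 1) and Δ = (-10, 9), so the interior equations h_(i-1)·σ_(i-1) + 2(h_(i-1)+h_i)·σ_i + h_i·σ_(i+1) = 6(Δ_i − Δ_(i-1)) read
  1·σ_0 + 4·σ_1 + 1·σ_2 = 6(Δ_1 - Δ_0) = 114
Clamped end conditions give two more equations: 2h_0·σ_0 + h_0·σ_1 = 6(Δ_0 - S'(0)) = -96 and h_1·σ_1 + 2h_1·σ_2 = 6(S'(2) - Δ_1) = -24.
Hence σ_0 = -77, σ_1 = 58, σ_2 = -41.
On [0, 1], S(x) = 9 + 6·x - 77/2·x² + 45/2·x³.
With x = 1/4: S(1/4) = 1081/128.

8.4453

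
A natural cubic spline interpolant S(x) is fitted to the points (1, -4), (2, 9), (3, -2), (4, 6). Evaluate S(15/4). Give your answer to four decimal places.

2.4375

Put M_i = S'' at the i-th knot. Here h = (1, 1, 1) and Δ = (13, -11, 8), so the interior equations h_(i-1)·M_(i-1) + 2(h_(i-1)+h_i)·M_i + h_i·M_(i+1) = 6(Δ_i − Δ_(i-1)) read
  1·M_0 + 4·M_1 + 1·M_2 = 6(Δ_1 - Δ_0) = -144
  1·M_1 + 4·M_2 + 1·M_3 = 6(Δ_2 - Δ_1) = 114
Natural end conditions: M_0 = M_3 = 0.
Solving the tridiagonal system: M_0 = 0, M_1 = -46, M_2 = 40, M_3 = 0.
On [3, 4], S(x) = -2 - 16/3·(x - 3) + 20·(x - 3)² - 20/3·(x - 3)³.
With (x - 3) = 3/4: S(15/4) = 39/16.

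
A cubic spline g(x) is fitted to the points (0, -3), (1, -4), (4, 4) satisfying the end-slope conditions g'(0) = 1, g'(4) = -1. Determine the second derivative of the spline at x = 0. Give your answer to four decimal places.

-9.2500

Write M_i for g''(x_i). With h_i = 1, 3 and divided differences Δ_i = -1, 8/3, the continuity of g' gives the tridiagonal system
  1·M_0 + 8·M_1 + 3·M_2 = 6(Δ_1 - Δ_0) = 22
Clamped end conditions give two more equations: 2h_0·M_0 + h_0·M_1 = 6(Δ_0 - g'(0)) = -12 and h_1·M_1 + 2h_1·M_2 = 6(g'(4) - Δ_1) = -22.
Solving the tridiagonal system: M_0 = -37/4, M_1 = 13/2, M_2 = -83/12.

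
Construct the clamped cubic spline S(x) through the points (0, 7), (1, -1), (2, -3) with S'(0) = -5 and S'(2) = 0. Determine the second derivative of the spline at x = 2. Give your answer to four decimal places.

-0.5000

With M_i denoting the second derivative at x_i, h_i = 1, 1, and Δ_i = (y_(i+1) − y_i)/h_i = -8, -2:
  1·M_0 + 4·M_1 + 1·M_2 = 6(Δ_1 - Δ_0) = 36
Clamped end conditions give two more equations: 2h_0·M_0 + h_0·M_1 = 6(Δ_0 - S'(0)) = -18 and h_1·M_1 + 2h_1·M_2 = 6(S'(2) - Δ_1) = 12.
Solving: M_0 = -31/2, M_1 = 13, M_2 = -1/2.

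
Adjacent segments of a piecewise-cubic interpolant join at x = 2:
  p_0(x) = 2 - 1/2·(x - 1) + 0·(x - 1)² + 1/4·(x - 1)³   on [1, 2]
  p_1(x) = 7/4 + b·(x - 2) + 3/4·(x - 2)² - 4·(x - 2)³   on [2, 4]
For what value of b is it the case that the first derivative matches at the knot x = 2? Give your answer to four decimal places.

p_0'(x) = -1/2 + 0·(x - 1) + 3/4·(x - 1)², so p_0'(2) = 1/4. On the right, p_1'(2) = b, so b = 1/4.

0.2500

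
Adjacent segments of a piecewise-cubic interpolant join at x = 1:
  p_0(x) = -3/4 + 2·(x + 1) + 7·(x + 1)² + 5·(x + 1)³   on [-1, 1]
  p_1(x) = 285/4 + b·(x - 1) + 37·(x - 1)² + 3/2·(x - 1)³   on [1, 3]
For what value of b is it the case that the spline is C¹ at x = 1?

p_0'(x) = 2 + 14·(x + 1) + 15·(x + 1)², so p_0'(1) = 90. On the right, p_1'(1) = b, so b = 90.

90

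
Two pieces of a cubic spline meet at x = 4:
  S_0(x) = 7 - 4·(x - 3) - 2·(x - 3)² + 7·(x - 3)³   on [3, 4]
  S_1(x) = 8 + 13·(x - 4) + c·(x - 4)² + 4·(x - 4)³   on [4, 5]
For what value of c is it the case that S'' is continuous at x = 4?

19

S_0''(x) = -4 + 42·(x - 3), so S_0''(4) = 38. On the right, S_1''(4) = 2c, so c = 19.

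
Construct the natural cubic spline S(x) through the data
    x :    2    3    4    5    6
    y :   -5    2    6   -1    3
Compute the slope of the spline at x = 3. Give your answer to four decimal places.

7.3571

With σ_i denoting the second derivative at x_i, h_i = 1, 1, 1, 1, and Δ_i = (y_(i+1) − y_i)/h_i = 7, 4, -7, 4:
  1·σ_0 + 4·σ_1 + 1·σ_2 = 6(Δ_1 - Δ_0) = -18
  1·σ_1 + 4·σ_2 + 1·σ_3 = 6(Δ_2 - Δ_1) = -66
  1·σ_2 + 4·σ_3 + 1·σ_4 = 6(Δ_3 - Δ_2) = 66
Natural end conditions: σ_0 = σ_4 = 0.
Solving: σ_0 = 0, σ_1 = 15/14, σ_2 = -156/7, σ_3 = 309/14, σ_4 = 0.
On [3, 4], S'(x) = b_1 + 2c_1·(x - 3) + 3d_1·(x - 3)² with b_1 = Δ_1 - h_1(2σ_1 + σ_2)/6 = 103/14, c_1 = σ_1/2 = 15/28, d_1 = (σ_2 - σ_1)/(6h_1) = -109/28. So S'(3) = 103/14.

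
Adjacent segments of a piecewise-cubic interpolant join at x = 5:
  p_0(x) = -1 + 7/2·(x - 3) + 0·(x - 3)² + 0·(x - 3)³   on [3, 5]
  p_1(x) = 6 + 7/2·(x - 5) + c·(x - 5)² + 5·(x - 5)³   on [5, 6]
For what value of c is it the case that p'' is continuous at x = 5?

0

p_0''(x) = 0 + 0·(x - 3), so p_0''(5) = 0. On the right, p_1''(5) = 2c, so c = 0.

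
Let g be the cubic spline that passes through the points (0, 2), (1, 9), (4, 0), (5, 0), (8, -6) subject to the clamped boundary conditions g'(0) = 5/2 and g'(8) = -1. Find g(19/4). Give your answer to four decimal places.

Put σ_i = g'' at the i-th knot. Here h = (1, 3, 1, 3) and Δ = (7, -3, 0, -2), so the interior equations h_(i-1)·σ_(i-1) + 2(h_(i-1)+h_i)·σ_i + h_i·σ_(i+1) = 6(Δ_i − Δ_(i-1)) read
  1·σ_0 + 8·σ_1 + 3·σ_2 = 6(Δ_1 - Δ_0) = -60
  3·σ_1 + 8·σ_2 + 1·σ_3 = 6(Δ_2 - Δ_1) = 18
  1·σ_2 + 8·σ_3 + 3·σ_4 = 6(Δ_3 - Δ_2) = -12
Clamped end conditions give two more equations: 2h_0·σ_0 + h_0·σ_1 = 6(Δ_0 - g'(0)) = 27 and h_3·σ_3 + 2h_3·σ_4 = 6(g'(8) - Δ_3) = 6.
Solving the tridiagonal system: σ_0 = 955/48, σ_1 = -307/24, σ_2 = 359/48, σ_3 = -83/24, σ_4 = 131/48.
On [4, 5], g(x) = 0 - 23/12·(x - 4) + 359/96·(x - 4)² - 175/96·(x - 4)³.
With (x - 4) = 3/4: g(19/4) = -211/2048.

-0.1030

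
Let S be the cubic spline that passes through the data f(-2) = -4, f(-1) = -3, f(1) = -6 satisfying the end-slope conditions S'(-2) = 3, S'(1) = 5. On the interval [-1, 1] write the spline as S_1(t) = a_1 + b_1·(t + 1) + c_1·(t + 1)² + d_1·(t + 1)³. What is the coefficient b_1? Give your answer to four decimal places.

Write m_i for S''(x_i). With h_i = 1, 2 and divided differences Δ_i = 1, -3/2, the continuity of S' gives the tridiagonal system
  1·m_0 + 6·m_1 + 2·m_2 = 6(Δ_1 - Δ_0) = -15
Clamped end conditions give two more equations: 2h_0·m_0 + h_0·m_1 = 6(Δ_0 - S'(-2)) = -12 and h_1·m_1 + 2h_1·m_2 = 6(S'(1) - Δ_1) = 39.
Forward elimination and back-substitution give m_0 = -17/6, m_1 = -19/3, m_2 = 155/12.
On [-1, 1], with S_1(t) = a_1 + b_1·(t + 1) + c_1·(t + 1)² + d_1·(t + 1)³: c_1 = m_1/2 = -19/6, d_1 = (m_2 - m_1)/(6h_1) = 77/48, b_1 = Δ_1 - h_1(2m_1 + m_2)/6 = -19/12.

-1.5833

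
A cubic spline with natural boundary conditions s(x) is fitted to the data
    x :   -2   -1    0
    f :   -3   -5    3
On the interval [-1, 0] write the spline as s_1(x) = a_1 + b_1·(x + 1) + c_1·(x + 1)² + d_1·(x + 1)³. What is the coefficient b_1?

Let M_i = s''(x_i). Step sizes h_i = 1, 1; slopes of the chords Δ_i = (y_(i+1) - y_i)/h_i = -2, 8.
  1·M_0 + 4·M_1 + 1·M_2 = 6(Δ_1 - Δ_0) = 60
Natural end conditions: M_0 = M_2 = 0.
Forward elimination and back-substitution give M_0 = 0, M_1 = 15, M_2 = 0.
On [-1, 0], with s_1(x) = a_1 + b_1·(x + 1) + c_1·(x + 1)² + d_1·(x + 1)³: c_1 = M_1/2 = 15/2, d_1 = (M_2 - M_1)/(6h_1) = -5/2, b_1 = Δ_1 - h_1(2M_1 + M_2)/6 = 3.

3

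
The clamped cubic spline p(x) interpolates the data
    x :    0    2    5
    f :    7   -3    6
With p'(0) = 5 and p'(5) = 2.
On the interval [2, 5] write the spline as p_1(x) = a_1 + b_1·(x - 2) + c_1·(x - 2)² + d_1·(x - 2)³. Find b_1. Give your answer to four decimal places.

Write m_i for p''(x_i). With h_i = 2, 3 and divided differences Δ_i = -5, 3, the continuity of p' gives the tridiagonal system
  2·m_0 + 10·m_1 + 3·m_2 = 6(Δ_1 - Δ_0) = 48
Clamped end conditions give two more equations: 2h_0·m_0 + h_0·m_1 = 6(Δ_0 - p'(0)) = -60 and h_1·m_1 + 2h_1·m_2 = 6(p'(5) - Δ_1) = -6.
Solving the tridiagonal system: m_0 = -102/5, m_1 = 54/5, m_2 = -32/5.
On [2, 5], with p_1(x) = a_1 + b_1·(x - 2) + c_1·(x - 2)² + d_1·(x - 2)³: c_1 = m_1/2 = 27/5, d_1 = (m_2 - m_1)/(6h_1) = -43/45, b_1 = Δ_1 - h_1(2m_1 + m_2)/6 = -23/5.

-4.6000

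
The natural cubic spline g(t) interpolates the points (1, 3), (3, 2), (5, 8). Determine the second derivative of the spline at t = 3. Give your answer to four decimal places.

2.6250

Put M_i = g'' at the i-th knot. Here h = (2, 2) and Δ = (-1/2, 3), so the interior equations h_(i-1)·M_(i-1) + 2(h_(i-1)+h_i)·M_i + h_i·M_(i+1) = 6(Δ_i − Δ_(i-1)) read
  2·M_0 + 8·M_1 + 2·M_2 = 6(Δ_1 - Δ_0) = 21
Natural end conditions: M_0 = M_2 = 0.
Solving: M_0 = 0, M_1 = 21/8, M_2 = 0.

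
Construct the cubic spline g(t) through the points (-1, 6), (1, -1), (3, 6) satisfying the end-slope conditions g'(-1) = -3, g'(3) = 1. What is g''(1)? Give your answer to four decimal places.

8.5000

Let σ_i = g''(x_i). Step sizes h_i = 2, 2; slopes of the chords Δ_i = (y_(i+1) - y_i)/h_i = -7/2, 7/2.
  2·σ_0 + 8·σ_1 + 2·σ_2 = 6(Δ_1 - Δ_0) = 42
Clamped end conditions give two more equations: 2h_0·σ_0 + h_0·σ_1 = 6(Δ_0 - g'(-1)) = -3 and h_1·σ_1 + 2h_1·σ_2 = 6(g'(3) - Δ_1) = -15.
Solving: σ_0 = -5, σ_1 = 17/2, σ_2 = -8.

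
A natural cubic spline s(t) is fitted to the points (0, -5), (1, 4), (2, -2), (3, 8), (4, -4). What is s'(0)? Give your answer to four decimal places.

14.5536

With M_i denoting the second derivative at x_i, h_i = 1, 1, 1, 1, and Δ_i = (y_(i+1) − y_i)/h_i = 9, -6, 10, -12:
  1·M_0 + 4·M_1 + 1·M_2 = 6(Δ_1 - Δ_0) = -90
  1·M_1 + 4·M_2 + 1·M_3 = 6(Δ_2 - Δ_1) = 96
  1·M_2 + 4·M_3 + 1·M_4 = 6(Δ_3 - Δ_2) = -132
Natural end conditions: M_0 = M_4 = 0.
Solving: M_0 = 0, M_1 = -933/28, M_2 = 303/7, M_3 = -1227/28, M_4 = 0.
On [0, 1], s'(t) = b_0 + 2c_0·t + 3d_0·t² with b_0 = Δ_0 - h_0(2M_0 + M_1)/6 = 815/56, c_0 = M_0/2 = 0, d_0 = (M_1 - M_0)/(6h_0) = -311/56. So s'(0) = 815/56.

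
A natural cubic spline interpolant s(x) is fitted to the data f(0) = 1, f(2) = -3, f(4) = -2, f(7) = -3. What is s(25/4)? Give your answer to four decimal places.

-2.4262

Let M_i = s''(x_i). Step sizes h_i = 2, 2, 3; slopes of the chords Δ_i = (y_(i+1) - y_i)/h_i = -2, 1/2, -1/3.
  2·M_0 + 8·M_1 + 2·M_2 = 6(Δ_1 - Δ_0) = 15
  2·M_1 + 10·M_2 + 3·M_3 = 6(Δ_2 - Δ_1) = -5
Natural end conditions: M_0 = M_3 = 0.
Forward elimination and back-substitution give M_0 = 0, M_1 = 40/19, M_2 = -35/38, M_3 = 0.
On [4, 7], s(x) = -2 + 67/114·(x - 4) - 35/76·(x - 4)² + 35/684·(x - 4)³.
With (x - 4) = 9/4: s(25/4) = -11801/4864.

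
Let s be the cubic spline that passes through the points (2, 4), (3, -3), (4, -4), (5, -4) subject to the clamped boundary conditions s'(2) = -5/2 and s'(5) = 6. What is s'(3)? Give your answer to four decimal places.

Write σ_i for s''(x_i). With h_i = 1, 1, 1 and divided differences Δ_i = -7, -1, 0, the continuity of s' gives the tridiagonal system
  1·σ_0 + 4·σ_1 + 1·σ_2 = 6(Δ_1 - Δ_0) = 36
  1·σ_1 + 4·σ_2 + 1·σ_3 = 6(Δ_2 - Δ_1) = 6
Clamped end conditions give two more equations: 2h_0·σ_0 + h_0·σ_1 = 6(Δ_0 - s'(2)) = -27 and h_2·σ_2 + 2h_2·σ_3 = 6(s'(5) - Δ_2) = 36.
Solving the tridiagonal system: σ_0 = -326/15, σ_1 = 247/15, σ_2 = -122/15, σ_3 = 331/15.
On [3, 4], s'(x) = b_1 + 2c_1·(x - 3) + 3d_1·(x - 3)² with b_1 = Δ_1 - h_1(2σ_1 + σ_2)/6 = -77/15, c_1 = σ_1/2 = 247/30, d_1 = (σ_2 - σ_1)/(6h_1) = -41/10. So s'(3) = -77/15.

-5.1333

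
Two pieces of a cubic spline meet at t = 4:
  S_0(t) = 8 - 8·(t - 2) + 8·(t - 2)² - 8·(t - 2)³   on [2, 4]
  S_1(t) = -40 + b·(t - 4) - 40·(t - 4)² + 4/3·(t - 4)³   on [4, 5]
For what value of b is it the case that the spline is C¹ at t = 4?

-72

S_0'(t) = -8 + 16·(t - 2) - 24·(t - 2)², so S_0'(4) = -72. On the right, S_1'(4) = b, so b = -72.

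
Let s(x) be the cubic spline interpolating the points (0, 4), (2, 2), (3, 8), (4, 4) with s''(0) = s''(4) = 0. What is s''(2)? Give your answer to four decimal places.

With M_i denoting the second derivative at x_i, h_i = 2, 1, 1, and Δ_i = (y_(i+1) − y_i)/h_i = -1, 6, -4:
  2·M_0 + 6·M_1 + 1·M_2 = 6(Δ_1 - Δ_0) = 42
  1·M_1 + 4·M_2 + 1·M_3 = 6(Δ_2 - Δ_1) = -60
Natural end conditions: M_0 = M_3 = 0.
Solving: M_0 = 0, M_1 = 228/23, M_2 = -402/23, M_3 = 0.

9.9130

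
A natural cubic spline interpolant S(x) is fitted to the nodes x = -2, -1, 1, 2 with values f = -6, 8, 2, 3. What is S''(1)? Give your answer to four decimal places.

Write m_i for S''(x_i). With h_i = 1, 2, 1 and divided differences Δ_i = 14, -3, 1, the continuity of S' gives the tridiagonal system
  1·m_0 + 6·m_1 + 2·m_2 = 6(Δ_1 - Δ_0) = -102
  2·m_1 + 6·m_2 + 1·m_3 = 6(Δ_2 - Δ_1) = 24
Natural end conditions: m_0 = m_3 = 0.
Solving: m_0 = 0, m_1 = -165/8, m_2 = 87/8, m_3 = 0.

10.8750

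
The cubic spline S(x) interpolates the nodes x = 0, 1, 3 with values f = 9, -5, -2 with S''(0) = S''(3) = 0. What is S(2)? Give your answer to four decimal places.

Write M_i for S''(x_i). With h_i = 1, 2 and divided differences Δ_i = -14, 3/2, the continuity of S' gives the tridiagonal system
  1·M_0 + 6·M_1 + 2·M_2 = 6(Δ_1 - Δ_0) = 93
Natural end conditions: M_0 = M_2 = 0.
Solving: M_0 = 0, M_1 = 31/2, M_2 = 0.
On [1, 3], S(x) = -5 - 53/6·(x - 1) + 31/4·(x - 1)² - 31/24·(x - 1)³.
With (x - 1) = 1: S(2) = -59/8.

-7.3750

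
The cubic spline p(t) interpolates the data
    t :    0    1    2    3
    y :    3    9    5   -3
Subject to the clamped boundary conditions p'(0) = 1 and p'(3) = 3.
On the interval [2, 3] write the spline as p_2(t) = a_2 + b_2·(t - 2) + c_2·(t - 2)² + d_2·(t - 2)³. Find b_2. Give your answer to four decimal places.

Let σ_i = p''(x_i). Step sizes h_i = 1, 1, 1; slopes of the chords Δ_i = (y_(i+1) - y_i)/h_i = 6, -4, -8.
  1·σ_0 + 4·σ_1 + 1·σ_2 = 6(Δ_1 - Δ_0) = -60
  1·σ_1 + 4·σ_2 + 1·σ_3 = 6(Δ_2 - Δ_1) = -24
Clamped end conditions give two more equations: 2h_0·σ_0 + h_0·σ_1 = 6(Δ_0 - p'(0)) = 30 and h_2·σ_2 + 2h_2·σ_3 = 6(p'(3) - Δ_2) = 66.
Solving: σ_0 = 362/15, σ_1 = -274/15, σ_2 = -166/15, σ_3 = 578/15.
On [2, 3], with p_2(t) = a_2 + b_2·(t - 2) + c_2·(t - 2)² + d_2·(t - 2)³: c_2 = σ_2/2 = -83/15, d_2 = (σ_3 - σ_2)/(6h_2) = 124/15, b_2 = Δ_2 - h_2(2σ_2 + σ_3)/6 = -161/15.

-10.7333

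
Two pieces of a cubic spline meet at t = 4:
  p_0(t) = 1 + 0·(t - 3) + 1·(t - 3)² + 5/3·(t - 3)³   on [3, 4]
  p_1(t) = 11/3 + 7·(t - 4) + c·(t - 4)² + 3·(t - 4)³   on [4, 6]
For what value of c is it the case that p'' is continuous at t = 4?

p_0''(t) = 2 + 10·(t - 3), so p_0''(4) = 12. On the right, p_1''(4) = 2c, so c = 6.

6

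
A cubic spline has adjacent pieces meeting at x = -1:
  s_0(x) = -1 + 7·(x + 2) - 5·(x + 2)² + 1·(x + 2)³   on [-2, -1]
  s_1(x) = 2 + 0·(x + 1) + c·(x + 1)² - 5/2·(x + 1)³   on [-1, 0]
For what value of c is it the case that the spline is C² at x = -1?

s_0''(x) = -10 + 6·(x + 2), so s_0''(-1) = -4. On the right, s_1''(-1) = 2c, so c = -2.

-2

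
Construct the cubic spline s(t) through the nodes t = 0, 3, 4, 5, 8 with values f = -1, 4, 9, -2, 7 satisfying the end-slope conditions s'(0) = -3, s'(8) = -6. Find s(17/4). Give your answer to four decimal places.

7.0859

Put m_i = s'' at the i-th knot. Here h = (3, 1, 1, 3) and Δ = (5/3, 5, -11, 3), so the interior equations h_(i-1)·m_(i-1) + 2(h_(i-1)+h_i)·m_i + h_i·m_(i+1) = 6(Δ_i − Δ_(i-1)) read
  3·m_0 + 8·m_1 + 1·m_2 = 6(Δ_1 - Δ_0) = 20
  1·m_1 + 4·m_2 + 1·m_3 = 6(Δ_2 - Δ_1) = -96
  1·m_2 + 8·m_3 + 3·m_4 = 6(Δ_3 - Δ_2) = 84
Clamped end conditions give two more equations: 2h_0·m_0 + h_0·m_1 = 6(Δ_0 - s'(0)) = 28 and h_3·m_3 + 2h_3·m_4 = 6(s'(8) - Δ_3) = -54.
Forward elimination and back-substitution give m_0 = 571/312, m_1 = 295/52, m_2 = -247/8, m_3 = 1135/52, m_4 = -2071/104.
On [4, 5], s(t) = 9 - 113/26·(t - 4) - 247/16·(t - 4)² + 1827/208·(t - 4)³.
With (t - 4) = 1/4: s(17/4) = 94327/13312.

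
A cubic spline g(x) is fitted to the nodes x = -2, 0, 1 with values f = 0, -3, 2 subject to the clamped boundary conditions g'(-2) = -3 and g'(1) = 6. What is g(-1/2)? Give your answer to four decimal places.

-3.5859

Put m_i = g'' at the i-th knot. Here h = (2, 1) and Δ = (-3/2, 5), so the interior equations h_(i-1)·m_(i-1) + 2(h_(i-1)+h_i)·m_i + h_i·m_(i+1) = 6(Δ_i − Δ_(i-1)) read
  2·m_0 + 6·m_1 + 1·m_2 = 6(Δ_1 - Δ_0) = 39
Clamped end conditions give two more equations: 2h_0·m_0 + h_0·m_1 = 6(Δ_0 - g'(-2)) = 9 and h_1·m_1 + 2h_1·m_2 = 6(g'(1) - Δ_1) = 6.
Solving: m_0 = -5/4, m_1 = 7, m_2 = -1/2.
On [-2, 0], g(x) = 0 - 3·(x + 2) - 5/8·(x + 2)² + 11/16·(x + 2)³.
With (x + 2) = 3/2: g(-1/2) = -459/128.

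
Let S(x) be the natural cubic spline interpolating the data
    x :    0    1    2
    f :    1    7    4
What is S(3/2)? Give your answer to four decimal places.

Put M_i = S'' at the i-th knot. Here h = (1, 1) and Δ = (6, -3), so the interior equations h_(i-1)·M_(i-1) + 2(h_(i-1)+h_i)·M_i + h_i·M_(i+1) = 6(Δ_i − Δ_(i-1)) read
  1·M_0 + 4·M_1 + 1·M_2 = 6(Δ_1 - Δ_0) = -54
Natural end conditions: M_0 = M_2 = 0.
Forward elimination and back-substitution give M_0 = 0, M_1 = -27/2, M_2 = 0.
On [1, 2], S(x) = 7 + 3/2·(x - 1) - 27/4·(x - 1)² + 9/4·(x - 1)³.
With (x - 1) = 1/2: S(3/2) = 203/32.

6.3438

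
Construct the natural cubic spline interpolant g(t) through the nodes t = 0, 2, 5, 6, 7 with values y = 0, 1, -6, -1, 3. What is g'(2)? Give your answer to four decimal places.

-2.1107

With m_i denoting the second derivative at x_i, h_i = 2, 3, 1, 1, and Δ_i = (y_(i+1) − y_i)/h_i = 1/2, -7/3, 5, 4:
  2·m_0 + 10·m_1 + 3·m_2 = 6(Δ_1 - Δ_0) = -17
  3·m_1 + 8·m_2 + 1·m_3 = 6(Δ_2 - Δ_1) = 44
  1·m_2 + 4·m_3 + 1·m_4 = 6(Δ_3 - Δ_2) = -6
Natural end conditions: m_0 = m_4 = 0.
Solving: m_0 = 0, m_1 = -1073/274, m_2 = 1012/137, m_3 = -917/274, m_4 = 0.
On [2, 5], g'(t) = b_1 + 2c_1·(t - 2) + 3d_1·(t - 2)² with b_1 = Δ_1 - h_1(2m_1 + m_2)/6 = -1735/822, c_1 = m_1/2 = -1073/548, d_1 = (m_2 - m_1)/(6h_1) = 3097/4932. So g'(2) = -1735/822.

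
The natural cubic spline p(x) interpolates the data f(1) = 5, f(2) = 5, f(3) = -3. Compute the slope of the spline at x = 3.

Write M_i for p''(x_i). With h_i = 1, 1 and divided differences Δ_i = 0, -8, the continuity of p' gives the tridiagonal system
  1·M_0 + 4·M_1 + 1·M_2 = 6(Δ_1 - Δ_0) = -48
Natural end conditions: M_0 = M_2 = 0.
Hence M_0 = 0, M_1 = -12, M_2 = 0.
On [2, 3], p'(x) = b_1 + 2c_1·(x - 2) + 3d_1·(x - 2)² with b_1 = Δ_1 - h_1(2M_1 + M_2)/6 = -4, c_1 = M_1/2 = -6, d_1 = (M_2 - M_1)/(6h_1) = 2. So p'(3) = -10.

-10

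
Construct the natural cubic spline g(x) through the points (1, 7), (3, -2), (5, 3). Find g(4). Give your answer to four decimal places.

Put M_i = g'' at the i-th knot. Here h = (2, 2) and Δ = (-9/2, 5/2), so the interior equations h_(i-1)·M_(i-1) + 2(h_(i-1)+h_i)·M_i + h_i·M_(i+1) = 6(Δ_i − Δ_(i-1)) read
  2·M_0 + 8·M_1 + 2·M_2 = 6(Δ_1 - Δ_0) = 42
Natural end conditions: M_0 = M_2 = 0.
Solving: M_0 = 0, M_1 = 21/4, M_2 = 0.
On [3, 5], g(x) = -2 - 1·(x - 3) + 21/8·(x - 3)² - 7/16·(x - 3)³.
With (x - 3) = 1: g(4) = -13/16.

-0.8125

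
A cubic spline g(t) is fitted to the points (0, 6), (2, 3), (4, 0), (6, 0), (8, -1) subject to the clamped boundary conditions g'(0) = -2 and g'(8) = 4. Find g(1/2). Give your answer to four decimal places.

Put σ_i = g'' at the i-th knot. Here h = (2, 2, 2, 2) and Δ = (-3/2, -3/2, 0, -1/2), so the interior equations h_(i-1)·σ_(i-1) + 2(h_(i-1)+h_i)·σ_i + h_i·σ_(i+1) = 6(Δ_i − Δ_(i-1)) read
  2·σ_0 + 8·σ_1 + 2·σ_2 = 6(Δ_1 - Δ_0) = 0
  2·σ_1 + 8·σ_2 + 2·σ_3 = 6(Δ_2 - Δ_1) = 9
  2·σ_2 + 8·σ_3 + 2·σ_4 = 6(Δ_3 - Δ_2) = -3
Clamped end conditions give two more equations: 2h_0·σ_0 + h_0·σ_1 = 6(Δ_0 - g'(0)) = 3 and h_3·σ_3 + 2h_3·σ_4 = 6(g'(8) - Δ_3) = 27.
Hence σ_0 = 129/112, σ_1 = -45/56, σ_2 = 33/16, σ_3 = -165/56, σ_4 = 921/112.
On [0, 2], g(t) = 6 - 2·t + 129/224·t² - 73/448·t³.
With t = 1/2: g(1/2) = 18363/3584.

5.1236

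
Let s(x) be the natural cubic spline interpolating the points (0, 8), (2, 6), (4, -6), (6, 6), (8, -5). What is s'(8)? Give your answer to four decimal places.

-9.5268

Write M_i for s''(x_i). With h_i = 2, 2, 2, 2 and divided differences Δ_i = -1, -6, 6, -11/2, the continuity of s' gives the tridiagonal system
  2·M_0 + 8·M_1 + 2·M_2 = 6(Δ_1 - Δ_0) = -30
  2·M_1 + 8·M_2 + 2·M_3 = 6(Δ_2 - Δ_1) = 72
  2·M_2 + 8·M_3 + 2·M_4 = 6(Δ_3 - Δ_2) = -69
Natural end conditions: M_0 = M_4 = 0.
Forward elimination and back-substitution give M_0 = 0, M_1 = -807/112, M_2 = 387/28, M_3 = -1353/112, M_4 = 0.
On [6, 8], s'(x) = b_3 + 2c_3·(x - 6) + 3d_3·(x - 6)² with b_3 = Δ_3 - h_3(2M_3 + M_4)/6 = 143/56, c_3 = M_3/2 = -1353/224, d_3 = (M_4 - M_3)/(6h_3) = 451/448. So s'(8) = -1067/112.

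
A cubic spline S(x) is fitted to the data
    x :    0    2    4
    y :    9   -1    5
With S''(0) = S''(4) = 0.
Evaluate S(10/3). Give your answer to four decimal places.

1.8148

Let σ_i = S''(x_i). Step sizes h_i = 2, 2; slopes of the chords Δ_i = (y_(i+1) - y_i)/h_i = -5, 3.
  2·σ_0 + 8·σ_1 + 2·σ_2 = 6(Δ_1 - Δ_0) = 48
Natural end conditions: σ_0 = σ_2 = 0.
Hence σ_0 = 0, σ_1 = 6, σ_2 = 0.
On [2, 4], S(x) = -1 - 1·(x - 2) + 3·(x - 2)² - 1/2·(x - 2)³.
With (x - 2) = 4/3: S(10/3) = 49/27.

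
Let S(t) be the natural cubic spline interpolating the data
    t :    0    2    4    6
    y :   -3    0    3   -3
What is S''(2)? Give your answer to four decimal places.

Write M_i for S''(x_i). With h_i = 2, 2, 2 and divided differences Δ_i = 3/2, 3/2, -3, the continuity of S' gives the tridiagonal system
  2·M_0 + 8·M_1 + 2·M_2 = 6(Δ_1 - Δ_0) = 0
  2·M_1 + 8·M_2 + 2·M_3 = 6(Δ_2 - Δ_1) = -27
Natural end conditions: M_0 = M_3 = 0.
Solving the tridiagonal system: M_0 = 0, M_1 = 9/10, M_2 = -18/5, M_3 = 0.

0.9000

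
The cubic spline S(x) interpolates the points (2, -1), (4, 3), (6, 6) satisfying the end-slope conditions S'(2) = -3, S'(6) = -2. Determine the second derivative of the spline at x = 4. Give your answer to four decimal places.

Let M_i = S''(x_i). Step sizes h_i = 2, 2; slopes of the chords Δ_i = (y_(i+1) - y_i)/h_i = 2, 3/2.
  2·M_0 + 8·M_1 + 2·M_2 = 6(Δ_1 - Δ_0) = -3
Clamped end conditions give two more equations: 2h_0·M_0 + h_0·M_1 = 6(Δ_0 - S'(2)) = 30 and h_1·M_1 + 2h_1·M_2 = 6(S'(6) - Δ_1) = -21.
Hence M_0 = 65/8, M_1 = -5/4, M_2 = -37/8.

-1.2500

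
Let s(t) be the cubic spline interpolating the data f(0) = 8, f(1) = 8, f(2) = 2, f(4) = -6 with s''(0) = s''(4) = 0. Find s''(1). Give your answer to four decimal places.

-9.9130

With m_i denoting the second derivative at x_i, h_i = 1, 1, 2, and Δ_i = (y_(i+1) − y_i)/h_i = 0, -6, -4:
  1·m_0 + 4·m_1 + 1·m_2 = 6(Δ_1 - Δ_0) = -36
  1·m_1 + 6·m_2 + 2·m_3 = 6(Δ_2 - Δ_1) = 12
Natural end conditions: m_0 = m_3 = 0.
Forward elimination and back-substitution give m_0 = 0, m_1 = -228/23, m_2 = 84/23, m_3 = 0.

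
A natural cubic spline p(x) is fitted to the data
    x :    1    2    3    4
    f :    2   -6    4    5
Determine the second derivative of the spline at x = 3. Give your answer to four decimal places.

-21.6000

With M_i denoting the second derivative at x_i, h_i = 1, 1, 1, and Δ_i = (y_(i+1) − y_i)/h_i = -8, 10, 1:
  1·M_0 + 4·M_1 + 1·M_2 = 6(Δ_1 - Δ_0) = 108
  1·M_1 + 4·M_2 + 1·M_3 = 6(Δ_2 - Δ_1) = -54
Natural end conditions: M_0 = M_3 = 0.
Solving the tridiagonal system: M_0 = 0, M_1 = 162/5, M_2 = -108/5, M_3 = 0.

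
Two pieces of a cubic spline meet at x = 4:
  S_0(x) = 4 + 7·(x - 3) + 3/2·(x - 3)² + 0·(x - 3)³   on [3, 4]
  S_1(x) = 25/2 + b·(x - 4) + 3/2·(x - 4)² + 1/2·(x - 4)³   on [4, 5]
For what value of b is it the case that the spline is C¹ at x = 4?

S_0'(x) = 7 + 3·(x - 3) + 0·(x - 3)², so S_0'(4) = 10. On the right, S_1'(4) = b, so b = 10.

10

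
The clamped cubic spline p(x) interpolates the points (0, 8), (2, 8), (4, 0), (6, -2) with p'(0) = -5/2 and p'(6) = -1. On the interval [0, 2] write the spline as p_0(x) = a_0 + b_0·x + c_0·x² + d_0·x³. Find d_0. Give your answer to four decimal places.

-1.0250

Write m_i for p''(x_i). With h_i = 2, 2, 2 and divided differences Δ_i = 0, -4, -1, the continuity of p' gives the tridiagonal system
  2·m_0 + 8·m_1 + 2·m_2 = 6(Δ_1 - Δ_0) = -24
  2·m_1 + 8·m_2 + 2·m_3 = 6(Δ_2 - Δ_1) = 18
Clamped end conditions give two more equations: 2h_0·m_0 + h_0·m_1 = 6(Δ_0 - p'(0)) = 15 and h_2·m_2 + 2h_2·m_3 = 6(p'(6) - Δ_2) = 0.
Forward elimination and back-substitution give m_0 = 33/5, m_1 = -57/10, m_2 = 21/5, m_3 = -21/10.
On [0, 2], with p_0(x) = a_0 + b_0·x + c_0·x² + d_0·x³: c_0 = m_0/2 = 33/10, d_0 = (m_1 - m_0)/(6h_0) = -41/40, b_0 = Δ_0 - h_0(2m_0 + m_1)/6 = -5/2.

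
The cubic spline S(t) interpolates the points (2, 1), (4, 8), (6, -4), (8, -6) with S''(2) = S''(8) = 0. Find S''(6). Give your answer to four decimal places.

5.9000

Put m_i = S'' at the i-th knot. Here h = (2, 2, 2) and Δ = (7/2, -6, -1), so the interior equations h_(i-1)·m_(i-1) + 2(h_(i-1)+h_i)·m_i + h_i·m_(i+1) = 6(Δ_i − Δ_(i-1)) read
  2·m_0 + 8·m_1 + 2·m_2 = 6(Δ_1 - Δ_0) = -57
  2·m_1 + 8·m_2 + 2·m_3 = 6(Δ_2 - Δ_1) = 30
Natural end conditions: m_0 = m_3 = 0.
Solving: m_0 = 0, m_1 = -43/5, m_2 = 59/10, m_3 = 0.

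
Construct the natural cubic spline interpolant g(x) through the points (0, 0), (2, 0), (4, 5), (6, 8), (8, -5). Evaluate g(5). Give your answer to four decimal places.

7.9397

Put M_i = g'' at the i-th knot. Here h = (2, 2, 2, 2) and Δ = (0, 5/2, 3/2, -13/2), so the interior equations h_(i-1)·M_(i-1) + 2(h_(i-1)+h_i)·M_i + h_i·M_(i+1) = 6(Δ_i − Δ_(i-1)) read
  2·M_0 + 8·M_1 + 2·M_2 = 6(Δ_1 - Δ_0) = 15
  2·M_1 + 8·M_2 + 2·M_3 = 6(Δ_2 - Δ_1) = -6
  2·M_2 + 8·M_3 + 2·M_4 = 6(Δ_3 - Δ_2) = -48
Natural end conditions: M_0 = M_4 = 0.
Solving: M_0 = 0, M_1 = 201/112, M_2 = 9/28, M_3 = -681/112, M_4 = 0.
On [4, 6], g(x) = 5 + 53/16·(x - 4) + 9/56·(x - 4)² - 239/448·(x - 4)³.
With (x - 4) = 1: g(5) = 3557/448.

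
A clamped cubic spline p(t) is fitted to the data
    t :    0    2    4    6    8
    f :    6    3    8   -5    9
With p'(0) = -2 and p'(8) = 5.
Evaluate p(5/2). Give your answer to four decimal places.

With σ_i denoting the second derivative at x_i, h_i = 2, 2, 2, 2, and Δ_i = (y_(i+1) − y_i)/h_i = -3/2, 5/2, -13/2, 7:
  2·σ_0 + 8·σ_1 + 2·σ_2 = 6(Δ_1 - Δ_0) = 24
  2·σ_1 + 8·σ_2 + 2·σ_3 = 6(Δ_2 - Δ_1) = -54
  2·σ_2 + 8·σ_3 + 2·σ_4 = 6(Δ_3 - Δ_2) = 81
Clamped end conditions give two more equations: 2h_0·σ_0 + h_0·σ_1 = 6(Δ_0 - p'(0)) = 3 and h_3·σ_3 + 2h_3·σ_4 = 6(p'(8) - Δ_3) = -12.
Solving the tridiagonal system: σ_0 = -295/112, σ_1 = 379/56, σ_2 = -199/16, σ_3 = 895/56, σ_4 = -1231/112.
On [2, 4], p(t) = 3 + 239/112·(t - 2) + 379/112·(t - 2)² - 717/448·(t - 2)³.
With (t - 2) = 1/2: p(5/2) = 2413/512.

4.7129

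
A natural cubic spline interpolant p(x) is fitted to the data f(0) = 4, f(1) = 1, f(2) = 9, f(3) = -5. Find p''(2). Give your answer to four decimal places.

Write m_i for p''(x_i). With h_i = 1, 1, 1 and divided differences Δ_i = -3, 8, -14, the continuity of p' gives the tridiagonal system
  1·m_0 + 4·m_1 + 1·m_2 = 6(Δ_1 - Δ_0) = 66
  1·m_1 + 4·m_2 + 1·m_3 = 6(Δ_2 - Δ_1) = -132
Natural end conditions: m_0 = m_3 = 0.
Hence m_0 = 0, m_1 = 132/5, m_2 = -198/5, m_3 = 0.

-39.6000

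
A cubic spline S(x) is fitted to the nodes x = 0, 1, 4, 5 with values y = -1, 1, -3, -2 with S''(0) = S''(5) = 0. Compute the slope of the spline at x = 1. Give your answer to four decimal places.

Put m_i = S'' at the i-th knot. Here h = (1, 3, 1) and Δ = (2, -4/3, 1), so the interior equations h_(i-1)·m_(i-1) + 2(h_(i-1)+h_i)·m_i + h_i·m_(i+1) = 6(Δ_i − Δ_(i-1)) read
  1·m_0 + 8·m_1 + 3·m_2 = 6(Δ_1 - Δ_0) = -20
  3·m_1 + 8·m_2 + 1·m_3 = 6(Δ_2 - Δ_1) = 14
Natural end conditions: m_0 = m_3 = 0.
Forward elimination and back-substitution give m_0 = 0, m_1 = -202/55, m_2 = 172/55, m_3 = 0.
On [1, 4], S'(x) = b_1 + 2c_1·(x - 1) + 3d_1·(x - 1)² with b_1 = Δ_1 - h_1(2m_1 + m_2)/6 = 128/165, c_1 = m_1/2 = -101/55, d_1 = (m_2 - m_1)/(6h_1) = 17/45. So S'(1) = 128/165.

0.7758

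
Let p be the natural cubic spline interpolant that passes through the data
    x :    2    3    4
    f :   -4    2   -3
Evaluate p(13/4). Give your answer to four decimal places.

With M_i denoting the second derivative at x_i, h_i = 1, 1, and Δ_i = (y_(i+1) − y_i)/h_i = 6, -5:
  1·M_0 + 4·M_1 + 1·M_2 = 6(Δ_1 - Δ_0) = -66
Natural end conditions: M_0 = M_2 = 0.
Solving the tridiagonal system: M_0 = 0, M_1 = -33/2, M_2 = 0.
On [3, 4], p(x) = 2 + 1/2·(x - 3) - 33/4·(x - 3)² + 11/4·(x - 3)³.
With (x - 3) = 1/4: p(13/4) = 423/256.

1.6523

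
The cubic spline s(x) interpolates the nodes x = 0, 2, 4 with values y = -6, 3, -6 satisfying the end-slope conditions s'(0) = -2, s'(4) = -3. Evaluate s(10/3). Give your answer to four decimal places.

With M_i denoting the second derivative at x_i, h_i = 2, 2, and Δ_i = (y_(i+1) − y_i)/h_i = 9/2, -9/2:
  2·M_0 + 8·M_1 + 2·M_2 = 6(Δ_1 - Δ_0) = -54
Clamped end conditions give two more equations: 2h_0·M_0 + h_0·M_1 = 6(Δ_0 - s'(0)) = 39 and h_1·M_1 + 2h_1·M_2 = 6(s'(4) - Δ_1) = 9.
Solving: M_0 = 65/4, M_1 = -13, M_2 = 35/4.
On [2, 4], s(x) = 3 + 5/4·(x - 2) - 13/2·(x - 2)² + 29/16·(x - 2)³.
With (x - 2) = 4/3: s(10/3) = -70/27.

-2.5926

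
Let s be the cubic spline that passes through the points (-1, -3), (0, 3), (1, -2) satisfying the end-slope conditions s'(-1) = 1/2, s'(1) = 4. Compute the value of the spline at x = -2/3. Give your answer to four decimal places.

-1.3426

Write σ_i for s''(x_i). With h_i = 1, 1 and divided differences Δ_i = 6, -5, the continuity of s' gives the tridiagonal system
  1·σ_0 + 4·σ_1 + 1·σ_2 = 6(Δ_1 - Δ_0) = -66
Clamped end conditions give two more equations: 2h_0·σ_0 + h_0·σ_1 = 6(Δ_0 - s'(-1)) = 33 and h_1·σ_1 + 2h_1·σ_2 = 6(s'(1) - Δ_1) = 54.
Solving the tridiagonal system: σ_0 = 139/4, σ_1 = -73/2, σ_2 = 181/4.
On [-1, 0], s(x) = -3 + 1/2·(x + 1) + 139/8·(x + 1)² - 95/8·(x + 1)³.
With (x + 1) = 1/3: s(-2/3) = -145/108.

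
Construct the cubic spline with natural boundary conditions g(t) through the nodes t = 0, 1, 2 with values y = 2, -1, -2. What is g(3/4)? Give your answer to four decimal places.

Write M_i for g''(x_i). With h_i = 1, 1 and divided differences Δ_i = -3, -1, the continuity of g' gives the tridiagonal system
  1·M_0 + 4·M_1 + 1·M_2 = 6(Δ_1 - Δ_0) = 12
Natural end conditions: M_0 = M_2 = 0.
Forward elimination and back-substitution give M_0 = 0, M_1 = 3, M_2 = 0.
On [0, 1], g(t) = 2 - 7/2·t + 0·t² + 1/2·t³.
With t = 3/4: g(3/4) = -53/128.

-0.4141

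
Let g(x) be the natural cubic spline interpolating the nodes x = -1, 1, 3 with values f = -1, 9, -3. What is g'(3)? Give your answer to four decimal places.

-8.7500

Put m_i = g'' at the i-th knot. Here h = (2, 2) and Δ = (5, -6), so the interior equations h_(i-1)·m_(i-1) + 2(h_(i-1)+h_i)·m_i + h_i·m_(i+1) = 6(Δ_i − Δ_(i-1)) read
  2·m_0 + 8·m_1 + 2·m_2 = 6(Δ_1 - Δ_0) = -66
Natural end conditions: m_0 = m_2 = 0.
Hence m_0 = 0, m_1 = -33/4, m_2 = 0.
On [1, 3], g'(x) = b_1 + 2c_1·(x - 1) + 3d_1·(x - 1)² with b_1 = Δ_1 - h_1(2m_1 + m_2)/6 = -1/2, c_1 = m_1/2 = -33/8, d_1 = (m_2 - m_1)/(6h_1) = 11/16. So g'(3) = -35/4.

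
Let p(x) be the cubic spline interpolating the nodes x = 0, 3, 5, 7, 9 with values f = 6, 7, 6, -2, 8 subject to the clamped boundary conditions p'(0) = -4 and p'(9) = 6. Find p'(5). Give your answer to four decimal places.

-3.8551

With M_i denoting the second derivative at x_i, h_i = 3, 2, 2, 2, and Δ_i = (y_(i+1) − y_i)/h_i = 1/3, -1/2, -4, 5:
  3·M_0 + 10·M_1 + 2·M_2 = 6(Δ_1 - Δ_0) = -5
  2·M_1 + 8·M_2 + 2·M_3 = 6(Δ_2 - Δ_1) = -21
  2·M_2 + 8·M_3 + 2·M_4 = 6(Δ_3 - Δ_2) = 54
Clamped end conditions give two more equations: 2h_0·M_0 + h_0·M_1 = 6(Δ_0 - p'(0)) = 26 and h_3·M_3 + 2h_3·M_4 = 6(p'(9) - Δ_3) = 6.
Hence M_0 = 671/138, M_1 = -73/69, M_2 = -1243/276, M_3 = 1183/138, M_4 = -769/276.
On [5, 7], p'(x) = b_2 + 2c_2·(x - 5) + 3d_2·(x - 5)² with b_2 = Δ_2 - h_2(2M_2 + M_3)/6 = -266/69, c_2 = M_2/2 = -1243/552, d_2 = (M_3 - M_2)/(6h_2) = 401/368. So p'(5) = -266/69.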